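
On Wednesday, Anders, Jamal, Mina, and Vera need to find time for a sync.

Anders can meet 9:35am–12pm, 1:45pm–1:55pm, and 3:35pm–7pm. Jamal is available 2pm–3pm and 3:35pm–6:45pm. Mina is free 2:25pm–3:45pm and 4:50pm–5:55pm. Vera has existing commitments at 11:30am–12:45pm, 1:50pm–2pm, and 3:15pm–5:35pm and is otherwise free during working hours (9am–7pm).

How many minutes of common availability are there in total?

20 minutes

Vera free within 09:00–19:00: 09:00–11:30, 12:45–13:50, 14:00–15:15, 17:35–19:00.
Anders ∩ Jamal: 15:35–18:45.
Anders ∩ Jamal ∩ Mina: 15:35–15:45, 16:50–17:55.
Anders ∩ Jamal ∩ Mina ∩ Vera: 17:35–17:55.
Total common minutes: 20.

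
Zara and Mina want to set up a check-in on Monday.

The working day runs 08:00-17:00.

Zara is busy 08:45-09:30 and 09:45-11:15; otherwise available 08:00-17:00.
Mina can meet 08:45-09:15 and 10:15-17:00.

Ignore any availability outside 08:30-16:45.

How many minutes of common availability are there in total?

Zara free within 08:00–17:00: 08:00–08:45, 09:30–09:45, 11:15–17:00.
Zara ∩ Mina: 11:15–17:00.
Restricted to 08:30–16:45: 11:15–16:45.
Total common minutes: 330.

330 minutes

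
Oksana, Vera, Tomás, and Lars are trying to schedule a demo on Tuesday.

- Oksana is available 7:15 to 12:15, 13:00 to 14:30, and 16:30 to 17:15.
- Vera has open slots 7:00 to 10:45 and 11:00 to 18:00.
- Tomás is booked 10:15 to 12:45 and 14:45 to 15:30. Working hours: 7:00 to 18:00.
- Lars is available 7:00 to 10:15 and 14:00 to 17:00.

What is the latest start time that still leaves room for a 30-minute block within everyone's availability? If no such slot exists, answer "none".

16:30

Tomás free within 07:00–18:00: 07:00–10:15, 12:45–14:45, 15:30–18:00.
Oksana ∩ Vera: 07:15–10:45, 11:00–12:15, 13:00–14:30, 16:30–17:15.
Oksana ∩ Vera ∩ Tomás: 07:15–10:15, 13:00–14:30, 16:30–17:15.
Oksana ∩ Vera ∩ Tomás ∩ Lars: 07:15–10:15, 14:00–14:30, 16:30–17:00.
Windows ≥ 30 min: 07:15–10:15, 14:00–14:30, 16:30–17:00.
Latest start in the last window 16:30–17:00 is 17:00 − 30 min = 16:30.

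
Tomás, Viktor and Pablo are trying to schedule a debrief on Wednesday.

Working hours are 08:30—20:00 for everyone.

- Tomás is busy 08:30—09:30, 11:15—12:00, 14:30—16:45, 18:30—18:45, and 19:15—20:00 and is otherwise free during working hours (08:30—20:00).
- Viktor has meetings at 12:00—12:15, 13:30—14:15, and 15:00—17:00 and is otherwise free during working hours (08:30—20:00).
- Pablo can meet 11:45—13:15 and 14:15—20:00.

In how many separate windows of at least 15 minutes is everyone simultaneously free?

4

Tomás free within 08:30–20:00: 09:30–11:15, 12:00–14:30, 16:45–18:30, 18:45–19:15.
Viktor free within 08:30–20:00: 08:30–12:00, 12:15–13:30, 14:15–15:00, 17:00–20:00.
Tomás ∩ Viktor: 09:30–11:15, 12:15–13:30, 14:15–14:30, 17:00–18:30, 18:45–19:15.
Tomás ∩ Viktor ∩ Pablo: 12:15–13:15, 14:15–14:30, 17:00–18:30, 18:45–19:15.
Windows ≥ 15 min: 12:15–13:15, 14:15–14:30, 17:00–18:30, 18:45–19:15.
That's 4 windows.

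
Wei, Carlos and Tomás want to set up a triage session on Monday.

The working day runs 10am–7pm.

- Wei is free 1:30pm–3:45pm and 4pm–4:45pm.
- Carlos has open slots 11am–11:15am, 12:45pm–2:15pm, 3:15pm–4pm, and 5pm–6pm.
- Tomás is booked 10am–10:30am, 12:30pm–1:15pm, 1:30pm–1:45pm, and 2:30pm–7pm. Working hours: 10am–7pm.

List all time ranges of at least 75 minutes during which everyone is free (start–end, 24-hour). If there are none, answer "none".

none

Tomás free within 10:00–19:00: 10:30–12:30, 13:15–13:30, 13:45–14:30.
Wei ∩ Carlos: 13:30–14:15, 15:15–15:45.
Wei ∩ Carlos ∩ Tomás: 13:45–14:15.
Windows ≥ 75 min: (none).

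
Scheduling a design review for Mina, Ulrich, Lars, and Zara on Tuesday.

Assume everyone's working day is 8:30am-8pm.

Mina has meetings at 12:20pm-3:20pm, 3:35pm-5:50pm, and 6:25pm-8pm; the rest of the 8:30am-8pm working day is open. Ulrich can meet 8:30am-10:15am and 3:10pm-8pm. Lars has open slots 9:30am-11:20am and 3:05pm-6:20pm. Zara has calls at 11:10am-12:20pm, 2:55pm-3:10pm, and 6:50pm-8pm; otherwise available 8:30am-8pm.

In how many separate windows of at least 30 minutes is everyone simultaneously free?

2

Mina free within 08:30–20:00: 08:30–12:20, 15:20–15:35, 17:50–18:25.
Zara free within 08:30–20:00: 08:30–11:10, 12:20–14:55, 15:10–18:50.
Mina ∩ Ulrich: 08:30–10:15, 15:20–15:35, 17:50–18:25.
Mina ∩ Ulrich ∩ Lars: 09:30–10:15, 15:20–15:35, 17:50–18:20.
Mina ∩ Ulrich ∩ Lars ∩ Zara: 09:30–10:15, 15:20–15:35, 17:50–18:20.
Windows ≥ 30 min: 09:30–10:15, 17:50–18:20.
That's 2 windows.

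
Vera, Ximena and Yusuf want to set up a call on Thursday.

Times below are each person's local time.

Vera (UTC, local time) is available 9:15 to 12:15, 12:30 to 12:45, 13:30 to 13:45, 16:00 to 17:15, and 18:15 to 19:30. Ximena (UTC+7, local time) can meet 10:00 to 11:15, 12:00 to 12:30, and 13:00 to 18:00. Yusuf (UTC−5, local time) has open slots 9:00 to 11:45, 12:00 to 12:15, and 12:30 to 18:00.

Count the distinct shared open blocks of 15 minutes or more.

0

Vera → UTC: 09:15–12:15, 12:30–12:45, 13:30–13:45, 16:00–17:15, 18:15–19:30.
Ximena → UTC: 03:00–04:15, 05:00–05:30, 06:00–11:00.
Yusuf → UTC: 14:00–16:45, 17:00–17:15, 17:30–23:00.
Vera ∩ Ximena: 09:15–11:00.
Vera ∩ Ximena ∩ Yusuf: (none).
Windows ≥ 15 min: (none).
That's 0 windows.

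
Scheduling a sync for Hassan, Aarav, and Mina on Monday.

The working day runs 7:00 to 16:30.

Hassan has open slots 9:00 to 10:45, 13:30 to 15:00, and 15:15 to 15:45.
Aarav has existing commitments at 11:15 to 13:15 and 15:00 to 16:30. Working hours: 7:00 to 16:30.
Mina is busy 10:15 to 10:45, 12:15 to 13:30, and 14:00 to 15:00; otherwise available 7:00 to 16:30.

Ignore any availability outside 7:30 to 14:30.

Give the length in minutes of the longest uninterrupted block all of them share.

Aarav free within 07:00–16:30: 07:00–11:15, 13:15–15:00.
Mina free within 07:00–16:30: 07:00–10:15, 10:45–12:15, 13:30–14:00, 15:00–16:30.
Hassan ∩ Aarav: 09:00–10:45, 13:30–15:00.
Hassan ∩ Aarav ∩ Mina: 09:00–10:15, 13:30–14:00.
Restricted to 07:30–14:30: 09:00–10:15, 13:30–14:00.
Common window lengths: 75, 30 min; longest is 75.

75 minutes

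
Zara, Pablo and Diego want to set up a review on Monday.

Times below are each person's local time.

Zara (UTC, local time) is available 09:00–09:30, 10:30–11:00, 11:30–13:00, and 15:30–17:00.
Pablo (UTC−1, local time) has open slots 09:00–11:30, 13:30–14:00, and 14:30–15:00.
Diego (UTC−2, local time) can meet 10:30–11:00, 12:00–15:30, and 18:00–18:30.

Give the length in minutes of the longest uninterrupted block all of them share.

30 minutes

Zara → UTC: 09:00–09:30, 10:30–11:00, 11:30–13:00, 15:30–17:00.
Pablo → UTC: 10:00–12:30, 14:30–15:00, 15:30–16:00.
Diego → UTC: 12:30–13:00, 14:00–17:30, 20:00–20:30.
Zara ∩ Pablo: 10:30–11:00, 11:30–12:30, 15:30–16:00.
Zara ∩ Pablo ∩ Diego: 15:30–16:00.
Single common window of 30 minutes.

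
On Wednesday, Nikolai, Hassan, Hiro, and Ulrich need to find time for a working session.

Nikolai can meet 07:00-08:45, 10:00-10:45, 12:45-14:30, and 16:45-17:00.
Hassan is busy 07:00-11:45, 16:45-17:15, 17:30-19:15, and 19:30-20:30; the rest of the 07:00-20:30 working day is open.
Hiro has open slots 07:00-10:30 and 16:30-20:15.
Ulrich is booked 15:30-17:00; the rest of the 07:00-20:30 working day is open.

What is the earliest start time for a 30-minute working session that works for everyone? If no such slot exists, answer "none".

Hassan free within 07:00–20:30: 11:45–16:45, 17:15–17:30, 19:15–19:30.
Ulrich free within 07:00–20:30: 07:00–15:30, 17:00–20:30.
Nikolai ∩ Hassan: 12:45–14:30.
Nikolai ∩ Hassan ∩ Hiro: (none).
Nikolai ∩ Hassan ∩ Hiro ∩ Ulrich: (none).
Windows ≥ 30 min: (none).

none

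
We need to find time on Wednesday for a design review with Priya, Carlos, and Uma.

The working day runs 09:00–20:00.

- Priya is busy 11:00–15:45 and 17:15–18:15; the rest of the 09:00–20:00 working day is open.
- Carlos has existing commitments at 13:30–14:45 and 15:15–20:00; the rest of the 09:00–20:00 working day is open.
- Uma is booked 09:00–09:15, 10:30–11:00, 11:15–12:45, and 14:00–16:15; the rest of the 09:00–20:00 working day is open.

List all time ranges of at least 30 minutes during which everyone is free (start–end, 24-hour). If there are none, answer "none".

Priya free within 09:00–20:00: 09:00–11:00, 15:45–17:15, 18:15–20:00.
Carlos free within 09:00–20:00: 09:00–13:30, 14:45–15:15.
Uma free within 09:00–20:00: 09:15–10:30, 11:00–11:15, 12:45–14:00, 16:15–20:00.
Priya ∩ Carlos: 09:00–11:00.
Priya ∩ Carlos ∩ Uma: 09:15–10:30.
Windows ≥ 30 min: 09:15–10:30.

09:15–10:30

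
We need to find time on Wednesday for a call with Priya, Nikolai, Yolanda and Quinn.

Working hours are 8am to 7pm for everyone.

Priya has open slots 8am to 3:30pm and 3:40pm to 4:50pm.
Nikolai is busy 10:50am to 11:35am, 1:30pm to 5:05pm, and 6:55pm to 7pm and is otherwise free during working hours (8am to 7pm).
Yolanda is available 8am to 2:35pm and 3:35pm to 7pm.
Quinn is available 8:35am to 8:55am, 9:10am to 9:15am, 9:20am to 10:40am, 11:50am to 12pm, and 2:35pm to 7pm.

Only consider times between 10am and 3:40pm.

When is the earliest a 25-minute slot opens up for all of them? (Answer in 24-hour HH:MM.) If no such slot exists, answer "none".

Nikolai free within 08:00–19:00: 08:00–10:50, 11:35–13:30, 17:05–18:55.
Priya ∩ Nikolai: 08:00–10:50, 11:35–13:30.
Priya ∩ Nikolai ∩ Yolanda: 08:00–10:50, 11:35–13:30.
Priya ∩ Nikolai ∩ Yolanda ∩ Quinn: 08:35–08:55, 09:10–09:15, 09:20–10:40, 11:50–12:00.
Restricted to 10:00–15:40: 10:00–10:40, 11:50–12:00.
Windows ≥ 25 min: 10:00–10:40.
Earliest such window starts at 10:00.

10:00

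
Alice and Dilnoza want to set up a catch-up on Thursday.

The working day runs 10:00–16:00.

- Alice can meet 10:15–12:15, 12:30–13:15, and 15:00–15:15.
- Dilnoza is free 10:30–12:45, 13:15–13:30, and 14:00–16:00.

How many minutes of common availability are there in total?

135 minutes

Alice ∩ Dilnoza: 10:30–12:15, 12:30–12:45, 15:00–15:15.
Total common minutes: 105 + 15 + 15 = 135.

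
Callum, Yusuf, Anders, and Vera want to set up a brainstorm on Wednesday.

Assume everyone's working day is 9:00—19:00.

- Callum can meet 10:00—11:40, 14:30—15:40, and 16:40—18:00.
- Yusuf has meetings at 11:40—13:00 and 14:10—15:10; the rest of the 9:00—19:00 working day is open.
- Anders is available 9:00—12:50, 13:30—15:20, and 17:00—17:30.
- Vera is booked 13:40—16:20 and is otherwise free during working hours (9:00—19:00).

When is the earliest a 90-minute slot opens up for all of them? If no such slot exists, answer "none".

10:00

Yusuf free within 09:00–19:00: 09:00–11:40, 13:00–14:10, 15:10–19:00.
Vera free within 09:00–19:00: 09:00–13:40, 16:20–19:00.
Callum ∩ Yusuf: 10:00–11:40, 15:10–15:40, 16:40–18:00.
Callum ∩ Yusuf ∩ Anders: 10:00–11:40, 15:10–15:20, 17:00–17:30.
Callum ∩ Yusuf ∩ Anders ∩ Vera: 10:00–11:40, 17:00–17:30.
Windows ≥ 90 min: 10:00–11:40.
Earliest such window starts at 10:00.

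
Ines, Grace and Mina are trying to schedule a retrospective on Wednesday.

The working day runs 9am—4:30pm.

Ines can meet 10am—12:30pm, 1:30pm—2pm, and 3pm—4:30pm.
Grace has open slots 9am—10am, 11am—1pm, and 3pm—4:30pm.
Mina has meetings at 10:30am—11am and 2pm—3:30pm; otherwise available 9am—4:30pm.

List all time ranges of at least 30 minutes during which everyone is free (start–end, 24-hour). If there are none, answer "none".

11:00–12:30, 15:30–16:30

Mina free within 09:00–16:30: 09:00–10:30, 11:00–14:00, 15:30–16:30.
Ines ∩ Grace: 11:00–12:30, 15:00–16:30.
Ines ∩ Grace ∩ Mina: 11:00–12:30, 15:30–16:30.
Windows ≥ 30 min: 11:00–12:30, 15:30–16:30.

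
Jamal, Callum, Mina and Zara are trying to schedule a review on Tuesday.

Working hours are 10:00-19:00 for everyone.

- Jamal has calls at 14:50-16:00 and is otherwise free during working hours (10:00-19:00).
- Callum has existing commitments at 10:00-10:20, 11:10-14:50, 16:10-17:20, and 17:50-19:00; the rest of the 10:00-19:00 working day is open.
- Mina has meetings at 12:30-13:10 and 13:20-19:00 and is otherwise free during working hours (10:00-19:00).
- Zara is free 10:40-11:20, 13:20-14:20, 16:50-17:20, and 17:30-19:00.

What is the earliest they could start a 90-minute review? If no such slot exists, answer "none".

none

Jamal free within 10:00–19:00: 10:00–14:50, 16:00–19:00.
Callum free within 10:00–19:00: 10:20–11:10, 14:50–16:10, 17:20–17:50.
Mina free within 10:00–19:00: 10:00–12:30, 13:10–13:20.
Jamal ∩ Callum: 10:20–11:10, 16:00–16:10, 17:20–17:50.
Jamal ∩ Callum ∩ Mina: 10:20–11:10.
Jamal ∩ Callum ∩ Mina ∩ Zara: 10:40–11:10.
Windows ≥ 90 min: (none).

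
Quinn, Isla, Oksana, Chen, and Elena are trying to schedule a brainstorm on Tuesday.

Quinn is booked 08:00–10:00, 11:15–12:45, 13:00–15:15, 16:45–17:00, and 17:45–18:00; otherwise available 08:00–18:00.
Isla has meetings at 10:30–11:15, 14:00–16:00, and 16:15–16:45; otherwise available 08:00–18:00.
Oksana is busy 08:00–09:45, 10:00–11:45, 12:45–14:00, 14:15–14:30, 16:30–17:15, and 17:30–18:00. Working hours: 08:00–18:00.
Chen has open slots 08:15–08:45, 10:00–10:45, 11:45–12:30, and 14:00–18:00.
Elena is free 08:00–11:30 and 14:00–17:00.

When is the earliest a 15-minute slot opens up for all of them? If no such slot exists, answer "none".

Quinn free within 08:00–18:00: 10:00–11:15, 12:45–13:00, 15:15–16:45, 17:00–17:45.
Isla free within 08:00–18:00: 08:00–10:30, 11:15–14:00, 16:00–16:15, 16:45–18:00.
Oksana free within 08:00–18:00: 09:45–10:00, 11:45–12:45, 14:00–14:15, 14:30–16:30, 17:15–17:30.
Quinn ∩ Isla: 10:00–10:30, 12:45–13:00, 16:00–16:15, 17:00–17:45.
Quinn ∩ Isla ∩ Oksana: 16:00–16:15, 17:15–17:30.
Quinn ∩ Isla ∩ Oksana ∩ Chen: 16:00–16:15, 17:15–17:30.
Quinn ∩ Isla ∩ Oksana ∩ Chen ∩ Elena: 16:00–16:15.
Windows ≥ 15 min: 16:00–16:15.
Earliest such window starts at 16:00.

16:00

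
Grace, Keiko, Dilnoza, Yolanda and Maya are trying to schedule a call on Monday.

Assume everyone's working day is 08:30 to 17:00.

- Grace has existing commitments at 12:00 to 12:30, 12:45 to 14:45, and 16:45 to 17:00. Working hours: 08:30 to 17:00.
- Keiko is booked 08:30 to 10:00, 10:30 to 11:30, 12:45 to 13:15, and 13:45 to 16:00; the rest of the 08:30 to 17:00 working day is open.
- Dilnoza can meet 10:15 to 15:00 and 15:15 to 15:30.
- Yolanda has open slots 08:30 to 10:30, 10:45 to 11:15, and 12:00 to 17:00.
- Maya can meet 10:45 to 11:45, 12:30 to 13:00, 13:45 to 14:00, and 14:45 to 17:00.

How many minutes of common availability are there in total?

15 minutes

Grace free within 08:30–17:00: 08:30–12:00, 12:30–12:45, 14:45–16:45.
Keiko free within 08:30–17:00: 10:00–10:30, 11:30–12:45, 13:15–13:45, 16:00–17:00.
Grace ∩ Keiko: 10:00–10:30, 11:30–12:00, 12:30–12:45, 16:00–16:45.
Grace ∩ Keiko ∩ Dilnoza: 10:15–10:30, 11:30–12:00, 12:30–12:45.
Grace ∩ Keiko ∩ Dilnoza ∩ Yolanda: 10:15–10:30, 12:30–12:45.
Grace ∩ Keiko ∩ Dilnoza ∩ Yolanda ∩ Maya: 12:30–12:45.
Total common minutes: 15.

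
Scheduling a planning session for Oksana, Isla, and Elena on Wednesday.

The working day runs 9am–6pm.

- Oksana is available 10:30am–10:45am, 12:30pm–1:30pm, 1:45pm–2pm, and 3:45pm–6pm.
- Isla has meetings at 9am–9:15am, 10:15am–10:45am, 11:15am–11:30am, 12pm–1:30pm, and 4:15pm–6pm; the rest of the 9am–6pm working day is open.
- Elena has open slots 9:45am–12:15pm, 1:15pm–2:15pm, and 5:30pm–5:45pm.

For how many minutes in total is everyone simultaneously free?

Isla free within 09:00–18:00: 09:15–10:15, 10:45–11:15, 11:30–12:00, 13:30–16:15.
Oksana ∩ Isla: 13:45–14:00, 15:45–16:15.
Oksana ∩ Isla ∩ Elena: 13:45–14:00.
Total common minutes: 15.

15 minutes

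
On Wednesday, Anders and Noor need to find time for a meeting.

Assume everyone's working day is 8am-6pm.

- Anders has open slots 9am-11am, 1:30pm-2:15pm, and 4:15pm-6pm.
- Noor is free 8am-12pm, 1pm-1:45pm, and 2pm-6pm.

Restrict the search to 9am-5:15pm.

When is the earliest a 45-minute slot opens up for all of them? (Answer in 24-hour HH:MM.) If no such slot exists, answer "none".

Anders ∩ Noor: 09:00–11:00, 13:30–13:45, 14:00–14:15, 16:15–18:00.
Restricted to 09:00–17:15: 09:00–11:00, 13:30–13:45, 14:00–14:15, 16:15–17:15.
Windows ≥ 45 min: 09:00–11:00, 16:15–17:15.
Earliest such window starts at 09:00.

09:00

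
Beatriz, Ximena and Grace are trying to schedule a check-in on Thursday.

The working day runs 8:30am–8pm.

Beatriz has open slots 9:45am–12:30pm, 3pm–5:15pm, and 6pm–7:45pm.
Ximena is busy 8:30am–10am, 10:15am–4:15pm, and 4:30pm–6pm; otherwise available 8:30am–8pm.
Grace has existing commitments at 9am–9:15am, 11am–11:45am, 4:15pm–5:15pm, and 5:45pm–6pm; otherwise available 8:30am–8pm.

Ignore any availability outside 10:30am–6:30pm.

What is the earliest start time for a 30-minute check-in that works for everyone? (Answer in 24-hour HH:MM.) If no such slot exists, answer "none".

18:00

Ximena free within 08:30–20:00: 10:00–10:15, 16:15–16:30, 18:00–20:00.
Grace free within 08:30–20:00: 08:30–09:00, 09:15–11:00, 11:45–16:15, 17:15–17:45, 18:00–20:00.
Beatriz ∩ Ximena: 10:00–10:15, 16:15–16:30, 18:00–19:45.
Beatriz ∩ Ximena ∩ Grace: 10:00–10:15, 18:00–19:45.
Restricted to 10:30–18:30: 18:00–18:30.
Windows ≥ 30 min: 18:00–18:30.
Earliest such window starts at 18:00.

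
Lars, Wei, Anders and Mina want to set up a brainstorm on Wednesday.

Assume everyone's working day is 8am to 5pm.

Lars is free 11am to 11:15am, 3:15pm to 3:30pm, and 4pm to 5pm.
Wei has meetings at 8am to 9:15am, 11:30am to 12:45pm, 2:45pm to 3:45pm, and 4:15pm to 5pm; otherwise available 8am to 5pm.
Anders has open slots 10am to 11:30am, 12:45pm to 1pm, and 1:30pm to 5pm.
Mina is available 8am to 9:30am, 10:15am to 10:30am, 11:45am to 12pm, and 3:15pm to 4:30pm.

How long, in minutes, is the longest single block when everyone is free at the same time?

15 minutes

Wei free within 08:00–17:00: 09:15–11:30, 12:45–14:45, 15:45–16:15.
Lars ∩ Wei: 11:00–11:15, 16:00–16:15.
Lars ∩ Wei ∩ Anders: 11:00–11:15, 16:00–16:15.
Lars ∩ Wei ∩ Anders ∩ Mina: 16:00–16:15.
Single common window of 15 minutes.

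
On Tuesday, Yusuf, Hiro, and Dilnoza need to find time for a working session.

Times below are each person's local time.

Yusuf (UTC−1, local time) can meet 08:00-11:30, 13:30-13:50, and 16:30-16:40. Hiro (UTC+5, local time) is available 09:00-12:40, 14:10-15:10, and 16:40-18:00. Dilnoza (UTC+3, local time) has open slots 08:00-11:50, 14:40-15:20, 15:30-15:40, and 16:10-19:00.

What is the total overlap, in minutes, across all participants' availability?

Yusuf → UTC: 09:00–12:30, 14:30–14:50, 17:30–17:40.
Hiro → UTC: 04:00–07:40, 09:10–10:10, 11:40–13:00.
Dilnoza → UTC: 05:00–08:50, 11:40–12:20, 12:30–12:40, 13:10–16:00.
Yusuf ∩ Hiro: 09:10–10:10, 11:40–12:30.
Yusuf ∩ Hiro ∩ Dilnoza: 11:40–12:20.
Total common minutes: 40.

40 minutes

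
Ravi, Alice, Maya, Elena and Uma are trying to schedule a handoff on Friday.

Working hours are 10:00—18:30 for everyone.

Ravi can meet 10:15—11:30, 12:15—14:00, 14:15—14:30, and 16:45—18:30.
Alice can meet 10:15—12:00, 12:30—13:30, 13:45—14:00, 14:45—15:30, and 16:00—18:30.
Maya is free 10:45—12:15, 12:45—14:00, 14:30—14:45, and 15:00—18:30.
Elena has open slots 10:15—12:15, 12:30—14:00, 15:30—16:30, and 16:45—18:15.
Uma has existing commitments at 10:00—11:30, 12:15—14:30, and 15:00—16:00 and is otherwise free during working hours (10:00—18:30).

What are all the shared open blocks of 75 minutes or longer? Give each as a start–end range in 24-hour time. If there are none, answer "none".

Uma free within 10:00–18:30: 11:30–12:15, 14:30–15:00, 16:00–18:30.
Ravi ∩ Alice: 10:15–11:30, 12:30–13:30, 13:45–14:00, 16:45–18:30.
Ravi ∩ Alice ∩ Maya: 10:45–11:30, 12:45–13:30, 13:45–14:00, 16:45–18:30.
Ravi ∩ Alice ∩ Maya ∩ Elena: 10:45–11:30, 12:45–13:30, 13:45–14:00, 16:45–18:15.
Ravi ∩ Alice ∩ Maya ∩ Elena ∩ Uma: 16:45–18:15.
Windows ≥ 75 min: 16:45–18:15.

16:45–18:15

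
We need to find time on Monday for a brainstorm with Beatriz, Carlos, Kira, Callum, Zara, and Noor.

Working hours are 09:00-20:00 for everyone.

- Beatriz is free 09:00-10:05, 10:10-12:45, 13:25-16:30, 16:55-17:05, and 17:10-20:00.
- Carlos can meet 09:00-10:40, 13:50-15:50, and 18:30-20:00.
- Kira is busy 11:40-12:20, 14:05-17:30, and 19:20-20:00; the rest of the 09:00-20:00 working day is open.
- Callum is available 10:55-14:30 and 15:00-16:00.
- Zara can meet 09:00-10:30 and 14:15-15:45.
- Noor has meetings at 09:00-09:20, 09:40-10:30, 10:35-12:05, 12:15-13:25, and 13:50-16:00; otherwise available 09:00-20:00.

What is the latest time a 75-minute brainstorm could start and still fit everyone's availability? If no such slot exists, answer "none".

Kira free within 09:00–20:00: 09:00–11:40, 12:20–14:05, 17:30–19:20.
Noor free within 09:00–20:00: 09:20–09:40, 10:30–10:35, 12:05–12:15, 13:25–13:50, 16:00–20:00.
Beatriz ∩ Carlos: 09:00–10:05, 10:10–10:40, 13:50–15:50, 18:30–20:00.
Beatriz ∩ Carlos ∩ Kira: 09:00–10:05, 10:10–10:40, 13:50–14:05, 18:30–19:20.
Beatriz ∩ Carlos ∩ Kira ∩ Callum: 13:50–14:05.
Beatriz ∩ Carlos ∩ Kira ∩ Callum ∩ Zara: (none).
Beatriz ∩ Carlos ∩ Kira ∩ Callum ∩ Zara ∩ Noor: (none).
Windows ≥ 75 min: (none).

none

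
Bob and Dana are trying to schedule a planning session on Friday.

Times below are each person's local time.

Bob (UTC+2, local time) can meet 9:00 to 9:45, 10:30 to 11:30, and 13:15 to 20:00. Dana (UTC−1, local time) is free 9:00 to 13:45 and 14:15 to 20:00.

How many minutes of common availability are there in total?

Bob → UTC: 07:00–07:45, 08:30–09:30, 11:15–18:00.
Dana → UTC: 10:00–14:45, 15:15–21:00.
Bob ∩ Dana: 11:15–14:45, 15:15–18:00.
Total common minutes: 210 + 165 = 375.

375 minutes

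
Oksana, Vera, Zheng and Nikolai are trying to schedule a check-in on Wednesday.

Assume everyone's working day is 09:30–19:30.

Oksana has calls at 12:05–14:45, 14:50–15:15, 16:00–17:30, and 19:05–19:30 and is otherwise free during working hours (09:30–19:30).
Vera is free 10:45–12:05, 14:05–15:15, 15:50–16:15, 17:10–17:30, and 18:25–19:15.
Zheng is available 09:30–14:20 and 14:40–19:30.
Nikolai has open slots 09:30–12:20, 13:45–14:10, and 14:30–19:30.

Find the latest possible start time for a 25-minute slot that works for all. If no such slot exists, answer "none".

Oksana free within 09:30–19:30: 09:30–12:05, 14:45–14:50, 15:15–16:00, 17:30–19:05.
Oksana ∩ Vera: 10:45–12:05, 14:45–14:50, 15:50–16:00, 18:25–19:05.
Oksana ∩ Vera ∩ Zheng: 10:45–12:05, 14:45–14:50, 15:50–16:00, 18:25–19:05.
Oksana ∩ Vera ∩ Zheng ∩ Nikolai: 10:45–12:05, 14:45–14:50, 15:50–16:00, 18:25–19:05.
Windows ≥ 25 min: 10:45–12:05, 18:25–19:05.
Latest start in the last window 18:25–19:05 is 19:05 − 25 min = 18:40.

18:40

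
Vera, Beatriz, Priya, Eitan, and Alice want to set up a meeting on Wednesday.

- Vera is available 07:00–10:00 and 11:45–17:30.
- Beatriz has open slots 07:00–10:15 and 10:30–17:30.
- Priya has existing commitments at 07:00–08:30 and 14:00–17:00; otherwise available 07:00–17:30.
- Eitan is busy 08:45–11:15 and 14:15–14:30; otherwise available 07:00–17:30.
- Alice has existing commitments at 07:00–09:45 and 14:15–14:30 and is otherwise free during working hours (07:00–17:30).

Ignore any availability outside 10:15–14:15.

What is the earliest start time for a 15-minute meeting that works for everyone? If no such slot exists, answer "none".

11:45

Priya free within 07:00–17:30: 08:30–14:00, 17:00–17:30.
Eitan free within 07:00–17:30: 07:00–08:45, 11:15–14:15, 14:30–17:30.
Alice free within 07:00–17:30: 09:45–14:15, 14:30–17:30.
Vera ∩ Beatriz: 07:00–10:00, 11:45–17:30.
Vera ∩ Beatriz ∩ Priya: 08:30–10:00, 11:45–14:00, 17:00–17:30.
Vera ∩ Beatriz ∩ Priya ∩ Eitan: 08:30–08:45, 11:45–14:00, 17:00–17:30.
Vera ∩ Beatriz ∩ Priya ∩ Eitan ∩ Alice: 11:45–14:00, 17:00–17:30.
Restricted to 10:15–14:15: 11:45–14:00.
Windows ≥ 15 min: 11:45–14:00.
Earliest such window starts at 11:45.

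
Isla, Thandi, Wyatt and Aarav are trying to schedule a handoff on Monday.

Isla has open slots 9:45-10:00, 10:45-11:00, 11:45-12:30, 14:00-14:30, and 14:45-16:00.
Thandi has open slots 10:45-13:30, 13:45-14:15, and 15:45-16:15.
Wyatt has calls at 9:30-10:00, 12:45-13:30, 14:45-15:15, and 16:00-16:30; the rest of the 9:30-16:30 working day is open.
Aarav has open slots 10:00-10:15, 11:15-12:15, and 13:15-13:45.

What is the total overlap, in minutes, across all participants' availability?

Wyatt free within 09:30–16:30: 10:00–12:45, 13:30–14:45, 15:15–16:00.
Isla ∩ Thandi: 10:45–11:00, 11:45–12:30, 14:00–14:15, 15:45–16:00.
Isla ∩ Thandi ∩ Wyatt: 10:45–11:00, 11:45–12:30, 14:00–14:15, 15:45–16:00.
Isla ∩ Thandi ∩ Wyatt ∩ Aarav: 11:45–12:15.
Total common minutes: 30.

30 minutes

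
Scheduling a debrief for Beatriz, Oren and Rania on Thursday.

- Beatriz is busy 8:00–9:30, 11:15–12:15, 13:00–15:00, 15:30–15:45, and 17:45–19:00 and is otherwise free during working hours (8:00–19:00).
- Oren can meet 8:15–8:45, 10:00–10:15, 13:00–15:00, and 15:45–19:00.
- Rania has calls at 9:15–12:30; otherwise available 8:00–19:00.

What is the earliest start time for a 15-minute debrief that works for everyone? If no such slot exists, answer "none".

Beatriz free within 08:00–19:00: 09:30–11:15, 12:15–13:00, 15:00–15:30, 15:45–17:45.
Rania free within 08:00–19:00: 08:00–09:15, 12:30–19:00.
Beatriz ∩ Oren: 10:00–10:15, 15:45–17:45.
Beatriz ∩ Oren ∩ Rania: 15:45–17:45.
Windows ≥ 15 min: 15:45–17:45.
Earliest such window starts at 15:45.

15:45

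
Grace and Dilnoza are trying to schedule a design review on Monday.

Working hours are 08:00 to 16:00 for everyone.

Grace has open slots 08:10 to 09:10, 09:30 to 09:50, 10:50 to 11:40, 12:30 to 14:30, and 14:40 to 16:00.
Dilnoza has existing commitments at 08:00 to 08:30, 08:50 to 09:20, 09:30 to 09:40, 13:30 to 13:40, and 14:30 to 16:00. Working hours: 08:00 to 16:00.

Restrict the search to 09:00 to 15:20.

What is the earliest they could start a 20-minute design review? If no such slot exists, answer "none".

10:50

Dilnoza free within 08:00–16:00: 08:30–08:50, 09:20–09:30, 09:40–13:30, 13:40–14:30.
Grace ∩ Dilnoza: 08:30–08:50, 09:40–09:50, 10:50–11:40, 12:30–13:30, 13:40–14:30.
Restricted to 09:00–15:20: 09:40–09:50, 10:50–11:40, 12:30–13:30, 13:40–14:30.
Windows ≥ 20 min: 10:50–11:40, 12:30–13:30, 13:40–14:30.
Earliest such window starts at 10:50.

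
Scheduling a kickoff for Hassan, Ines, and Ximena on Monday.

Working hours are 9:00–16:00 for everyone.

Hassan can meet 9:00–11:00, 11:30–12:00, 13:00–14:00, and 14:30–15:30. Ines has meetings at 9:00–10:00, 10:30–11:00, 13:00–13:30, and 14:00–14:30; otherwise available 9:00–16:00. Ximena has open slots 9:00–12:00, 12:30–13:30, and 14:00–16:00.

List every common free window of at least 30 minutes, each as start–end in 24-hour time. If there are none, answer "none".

Ines free within 09:00–16:00: 10:00–10:30, 11:00–13:00, 13:30–14:00, 14:30–16:00.
Hassan ∩ Ines: 10:00–10:30, 11:30–12:00, 13:30–14:00, 14:30–15:30.
Hassan ∩ Ines ∩ Ximena: 10:00–10:30, 11:30–12:00, 14:30–15:30.
Windows ≥ 30 min: 10:00–10:30, 11:30–12:00, 14:30–15:30.

10:00–10:30, 11:30–12:00, 14:30–15:30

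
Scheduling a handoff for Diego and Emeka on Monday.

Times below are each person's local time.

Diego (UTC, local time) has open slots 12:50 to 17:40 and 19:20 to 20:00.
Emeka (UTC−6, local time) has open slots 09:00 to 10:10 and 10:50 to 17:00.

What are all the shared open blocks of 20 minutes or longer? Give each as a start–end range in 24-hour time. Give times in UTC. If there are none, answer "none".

Diego → UTC: 12:50–17:40, 19:20–20:00.
Emeka → UTC: 15:00–16:10, 16:50–23:00.
Diego ∩ Emeka: 15:00–16:10, 16:50–17:40, 19:20–20:00.
Windows ≥ 20 min: 15:00–16:10, 16:50–17:40, 19:20–20:00.

15:00–16:10, 16:50–17:40, 19:20–20:00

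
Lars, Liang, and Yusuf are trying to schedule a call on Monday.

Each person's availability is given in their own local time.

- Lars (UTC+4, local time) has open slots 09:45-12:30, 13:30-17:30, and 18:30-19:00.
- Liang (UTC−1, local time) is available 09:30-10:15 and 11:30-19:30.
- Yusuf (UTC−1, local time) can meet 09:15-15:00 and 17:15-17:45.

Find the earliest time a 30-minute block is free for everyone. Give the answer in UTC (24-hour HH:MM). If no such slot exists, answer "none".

Lars → UTC: 05:45–08:30, 09:30–13:30, 14:30–15:00.
Liang → UTC: 10:30–11:15, 12:30–20:30.
Yusuf → UTC: 10:15–16:00, 18:15–18:45.
Lars ∩ Liang: 10:30–11:15, 12:30–13:30, 14:30–15:00.
Lars ∩ Liang ∩ Yusuf: 10:30–11:15, 12:30–13:30, 14:30–15:00.
Windows ≥ 30 min: 10:30–11:15, 12:30–13:30, 14:30–15:00.
Earliest such window starts at 10:30.

10:30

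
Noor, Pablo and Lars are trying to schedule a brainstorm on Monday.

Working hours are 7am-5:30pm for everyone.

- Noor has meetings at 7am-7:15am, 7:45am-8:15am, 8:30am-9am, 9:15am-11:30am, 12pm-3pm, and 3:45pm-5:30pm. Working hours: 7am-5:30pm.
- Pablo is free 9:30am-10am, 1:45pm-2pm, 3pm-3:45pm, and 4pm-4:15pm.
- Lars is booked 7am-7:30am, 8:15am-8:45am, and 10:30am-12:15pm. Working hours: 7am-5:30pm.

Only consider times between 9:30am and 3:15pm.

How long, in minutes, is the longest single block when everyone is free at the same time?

15 minutes

Noor free within 07:00–17:30: 07:15–07:45, 08:15–08:30, 09:00–09:15, 11:30–12:00, 15:00–15:45.
Lars free within 07:00–17:30: 07:30–08:15, 08:45–10:30, 12:15–17:30.
Noor ∩ Pablo: 15:00–15:45.
Noor ∩ Pablo ∩ Lars: 15:00–15:45.
Restricted to 09:30–15:15: 15:00–15:15.
Single common window of 15 minutes.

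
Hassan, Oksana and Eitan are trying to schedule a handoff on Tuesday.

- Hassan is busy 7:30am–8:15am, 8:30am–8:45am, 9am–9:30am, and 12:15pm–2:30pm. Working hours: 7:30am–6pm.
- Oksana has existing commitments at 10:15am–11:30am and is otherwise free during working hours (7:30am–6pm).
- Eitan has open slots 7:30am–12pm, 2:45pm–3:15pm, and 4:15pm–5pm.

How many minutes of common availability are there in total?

Hassan free within 07:30–18:00: 08:15–08:30, 08:45–09:00, 09:30–12:15, 14:30–18:00.
Oksana free within 07:30–18:00: 07:30–10:15, 11:30–18:00.
Hassan ∩ Oksana: 08:15–08:30, 08:45–09:00, 09:30–10:15, 11:30–12:15, 14:30–18:00.
Hassan ∩ Oksana ∩ Eitan: 08:15–08:30, 08:45–09:00, 09:30–10:15, 11:30–12:00, 14:45–15:15, 16:15–17:00.
Total common minutes: 15 + 15 + 45 + 30 + 30 + 45 = 180.

180 minutes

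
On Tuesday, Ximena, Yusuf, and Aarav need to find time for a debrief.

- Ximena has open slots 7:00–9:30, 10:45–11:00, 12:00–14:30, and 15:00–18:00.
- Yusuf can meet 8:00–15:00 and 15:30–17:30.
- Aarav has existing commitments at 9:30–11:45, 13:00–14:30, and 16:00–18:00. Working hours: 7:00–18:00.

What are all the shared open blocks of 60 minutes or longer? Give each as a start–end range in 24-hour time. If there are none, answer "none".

Aarav free within 07:00–18:00: 07:00–09:30, 11:45–13:00, 14:30–16:00.
Ximena ∩ Yusuf: 08:00–09:30, 10:45–11:00, 12:00–14:30, 15:30–17:30.
Ximena ∩ Yusuf ∩ Aarav: 08:00–09:30, 12:00–13:00, 15:30–16:00.
Windows ≥ 60 min: 08:00–09:30, 12:00–13:00.

08:00–09:30, 12:00–13:00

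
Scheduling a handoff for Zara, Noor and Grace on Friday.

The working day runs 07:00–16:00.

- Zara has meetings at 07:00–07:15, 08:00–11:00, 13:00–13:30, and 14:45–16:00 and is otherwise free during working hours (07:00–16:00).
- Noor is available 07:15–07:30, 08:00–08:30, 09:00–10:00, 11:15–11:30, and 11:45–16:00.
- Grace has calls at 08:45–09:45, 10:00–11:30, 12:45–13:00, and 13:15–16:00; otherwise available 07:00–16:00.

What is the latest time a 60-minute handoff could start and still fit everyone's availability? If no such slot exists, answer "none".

11:45

Zara free within 07:00–16:00: 07:15–08:00, 11:00–13:00, 13:30–14:45.
Grace free within 07:00–16:00: 07:00–08:45, 09:45–10:00, 11:30–12:45, 13:00–13:15.
Zara ∩ Noor: 07:15–07:30, 11:15–11:30, 11:45–13:00, 13:30–14:45.
Zara ∩ Noor ∩ Grace: 07:15–07:30, 11:45–12:45.
Windows ≥ 60 min: 11:45–12:45.
Latest start in the last window 11:45–12:45 is 12:45 − 60 min = 11:45.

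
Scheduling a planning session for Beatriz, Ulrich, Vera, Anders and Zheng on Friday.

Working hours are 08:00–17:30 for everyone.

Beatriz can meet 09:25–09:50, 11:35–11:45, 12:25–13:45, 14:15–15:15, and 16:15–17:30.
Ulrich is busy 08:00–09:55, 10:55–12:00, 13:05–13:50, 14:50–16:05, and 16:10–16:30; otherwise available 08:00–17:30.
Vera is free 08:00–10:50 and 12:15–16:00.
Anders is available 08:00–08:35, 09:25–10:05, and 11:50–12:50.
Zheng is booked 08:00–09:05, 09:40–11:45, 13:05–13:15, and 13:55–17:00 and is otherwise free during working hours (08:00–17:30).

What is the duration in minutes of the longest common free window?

25 minutes

Ulrich free within 08:00–17:30: 09:55–10:55, 12:00–13:05, 13:50–14:50, 16:05–16:10, 16:30–17:30.
Zheng free within 08:00–17:30: 09:05–09:40, 11:45–13:05, 13:15–13:55, 17:00–17:30.
Beatriz ∩ Ulrich: 12:25–13:05, 14:15–14:50, 16:30–17:30.
Beatriz ∩ Ulrich ∩ Vera: 12:25–13:05, 14:15–14:50.
Beatriz ∩ Ulrich ∩ Vera ∩ Anders: 12:25–12:50.
Beatriz ∩ Ulrich ∩ Vera ∩ Anders ∩ Zheng: 12:25–12:50.
Single common window of 25 minutes.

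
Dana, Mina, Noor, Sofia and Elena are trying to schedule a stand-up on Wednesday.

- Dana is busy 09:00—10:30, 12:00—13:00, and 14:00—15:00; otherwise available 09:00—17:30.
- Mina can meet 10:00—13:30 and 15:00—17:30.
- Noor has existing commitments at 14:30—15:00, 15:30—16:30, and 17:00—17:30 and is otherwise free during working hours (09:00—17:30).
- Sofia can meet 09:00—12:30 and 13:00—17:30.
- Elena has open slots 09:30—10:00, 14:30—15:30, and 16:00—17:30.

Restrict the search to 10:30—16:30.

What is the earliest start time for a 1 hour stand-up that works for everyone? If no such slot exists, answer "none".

Dana free within 09:00–17:30: 10:30–12:00, 13:00–14:00, 15:00–17:30.
Noor free within 09:00–17:30: 09:00–14:30, 15:00–15:30, 16:30–17:00.
Dana ∩ Mina: 10:30–12:00, 13:00–13:30, 15:00–17:30.
Dana ∩ Mina ∩ Noor: 10:30–12:00, 13:00–13:30, 15:00–15:30, 16:30–17:00.
Dana ∩ Mina ∩ Noor ∩ Sofia: 10:30–12:00, 13:00–13:30, 15:00–15:30, 16:30–17:00.
Dana ∩ Mina ∩ Noor ∩ Sofia ∩ Elena: 15:00–15:30, 16:30–17:00.
Restricted to 10:30–16:30: 15:00–15:30.
Windows ≥ 60 min: (none).

none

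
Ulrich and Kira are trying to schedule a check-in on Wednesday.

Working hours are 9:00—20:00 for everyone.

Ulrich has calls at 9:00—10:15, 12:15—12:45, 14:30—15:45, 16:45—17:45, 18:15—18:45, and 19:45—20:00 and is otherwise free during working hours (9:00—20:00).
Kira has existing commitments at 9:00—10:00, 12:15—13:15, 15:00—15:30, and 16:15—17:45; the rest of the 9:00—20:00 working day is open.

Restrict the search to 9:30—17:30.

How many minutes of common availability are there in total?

225 minutes

Ulrich free within 09:00–20:00: 10:15–12:15, 12:45–14:30, 15:45–16:45, 17:45–18:15, 18:45–19:45.
Kira free within 09:00–20:00: 10:00–12:15, 13:15–15:00, 15:30–16:15, 17:45–20:00.
Ulrich ∩ Kira: 10:15–12:15, 13:15–14:30, 15:45–16:15, 17:45–18:15, 18:45–19:45.
Restricted to 09:30–17:30: 10:15–12:15, 13:15–14:30, 15:45–16:15.
Total common minutes: 120 + 75 + 30 = 225.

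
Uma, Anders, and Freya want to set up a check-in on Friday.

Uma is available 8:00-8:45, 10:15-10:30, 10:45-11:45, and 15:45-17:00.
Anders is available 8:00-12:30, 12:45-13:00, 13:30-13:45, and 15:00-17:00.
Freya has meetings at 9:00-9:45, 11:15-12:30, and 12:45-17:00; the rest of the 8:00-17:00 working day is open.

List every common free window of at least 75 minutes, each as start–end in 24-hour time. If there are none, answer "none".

Freya free within 08:00–17:00: 08:00–09:00, 09:45–11:15, 12:30–12:45.
Uma ∩ Anders: 08:00–08:45, 10:15–10:30, 10:45–11:45, 15:45–17:00.
Uma ∩ Anders ∩ Freya: 08:00–08:45, 10:15–10:30, 10:45–11:15.
Windows ≥ 75 min: (none).

none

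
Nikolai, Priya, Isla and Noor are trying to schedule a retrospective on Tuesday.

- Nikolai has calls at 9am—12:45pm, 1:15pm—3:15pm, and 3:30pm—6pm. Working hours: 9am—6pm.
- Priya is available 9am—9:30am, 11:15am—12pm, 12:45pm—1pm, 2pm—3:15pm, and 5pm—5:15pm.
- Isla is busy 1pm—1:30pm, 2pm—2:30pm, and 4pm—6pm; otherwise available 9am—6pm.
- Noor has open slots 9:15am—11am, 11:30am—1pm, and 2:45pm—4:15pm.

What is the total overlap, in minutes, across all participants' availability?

Nikolai free within 09:00–18:00: 12:45–13:15, 15:15–15:30.
Isla free within 09:00–18:00: 09:00–13:00, 13:30–14:00, 14:30–16:00.
Nikolai ∩ Priya: 12:45–13:00.
Nikolai ∩ Priya ∩ Isla: 12:45–13:00.
Nikolai ∩ Priya ∩ Isla ∩ Noor: 12:45–13:00.
Total common minutes: 15.

15 minutes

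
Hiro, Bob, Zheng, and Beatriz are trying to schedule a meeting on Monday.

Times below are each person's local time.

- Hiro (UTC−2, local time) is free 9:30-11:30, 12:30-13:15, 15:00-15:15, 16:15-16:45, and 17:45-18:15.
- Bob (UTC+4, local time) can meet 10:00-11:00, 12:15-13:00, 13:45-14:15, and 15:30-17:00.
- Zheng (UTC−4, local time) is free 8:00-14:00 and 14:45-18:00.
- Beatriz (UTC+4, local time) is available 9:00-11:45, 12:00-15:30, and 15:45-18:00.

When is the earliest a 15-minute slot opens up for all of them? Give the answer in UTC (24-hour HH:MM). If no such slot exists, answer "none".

12:00

Hiro → UTC: 11:30–13:30, 14:30–15:15, 17:00–17:15, 18:15–18:45, 19:45–20:15.
Bob → UTC: 06:00–07:00, 08:15–09:00, 09:45–10:15, 11:30–13:00.
Zheng → UTC: 12:00–18:00, 18:45–22:00.
Beatriz → UTC: 05:00–07:45, 08:00–11:30, 11:45–14:00.
Hiro ∩ Bob: 11:30–13:00.
Hiro ∩ Bob ∩ Zheng: 12:00–13:00.
Hiro ∩ Bob ∩ Zheng ∩ Beatriz: 12:00–13:00.
Windows ≥ 15 min: 12:00–13:00.
Earliest such window starts at 12:00.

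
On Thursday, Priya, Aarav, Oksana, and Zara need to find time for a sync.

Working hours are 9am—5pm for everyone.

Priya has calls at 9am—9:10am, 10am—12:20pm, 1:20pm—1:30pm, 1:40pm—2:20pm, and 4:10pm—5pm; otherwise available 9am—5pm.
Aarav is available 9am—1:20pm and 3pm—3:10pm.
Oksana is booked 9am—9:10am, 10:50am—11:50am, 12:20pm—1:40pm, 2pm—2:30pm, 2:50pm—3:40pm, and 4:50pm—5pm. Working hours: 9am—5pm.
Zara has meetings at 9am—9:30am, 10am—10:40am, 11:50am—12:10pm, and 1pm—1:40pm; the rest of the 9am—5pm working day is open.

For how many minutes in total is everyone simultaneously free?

30 minutes

Priya free within 09:00–17:00: 09:10–10:00, 12:20–13:20, 13:30–13:40, 14:20–16:10.
Oksana free within 09:00–17:00: 09:10–10:50, 11:50–12:20, 13:40–14:00, 14:30–14:50, 15:40–16:50.
Zara free within 09:00–17:00: 09:30–10:00, 10:40–11:50, 12:10–13:00, 13:40–17:00.
Priya ∩ Aarav: 09:10–10:00, 12:20–13:20, 15:00–15:10.
Priya ∩ Aarav ∩ Oksana: 09:10–10:00.
Priya ∩ Aarav ∩ Oksana ∩ Zara: 09:30–10:00.
Total common minutes: 30.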